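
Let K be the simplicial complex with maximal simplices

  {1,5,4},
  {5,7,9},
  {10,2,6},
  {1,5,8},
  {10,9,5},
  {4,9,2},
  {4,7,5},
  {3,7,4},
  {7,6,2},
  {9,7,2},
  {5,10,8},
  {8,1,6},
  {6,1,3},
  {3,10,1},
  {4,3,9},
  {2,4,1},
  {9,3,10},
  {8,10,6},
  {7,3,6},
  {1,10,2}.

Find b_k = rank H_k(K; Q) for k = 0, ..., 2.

We work with the vertex ordering 1 < 2 < 3 < 4 < 5 < 6 < 7 < 8 < 9 < 10. The simplices of K, each written with vertices in increasing order, are:

  0-simplices (10): [1], [2], [3], [4], [5], [6], [7], [8], [9], [10]
  1-simplices (30): (30 of them)
  2-simplices (20): (20 of them)

giving chain groups C_0 ≅ Z^10, C_1 ≅ Z^30, C_2 ≅ Z^20.

∂_1: C_1 → C_0 sends each edge [p,q] (with p < q) to q − p. For instance
  ∂[6,7] = [7] − [6].
The resulting 10×30 matrix has rank 9, and its Smith normal form has invariant factors (1,1,1,1,1,1,1,1,1).

The boundary map ∂_2: C_2 → C_1 maps a triangle to the signed sum of its edges. For instance
  ∂[2,4,9] = [4,9] − [2,9] + [2,4],
  ∂[5,7,9] = [7,9] − [5,9] + [5,7].
The resulting 30×20 matrix has rank 20, and its Smith normal form has invariant factors (1,1,1,1,1,1,1,1,1,1,1,1,1,1,1,1,1,1,1,2).

From H_k ≅ ker(∂_k) / im(∂_{k+1}) we obtain:

  H_0: rank C_0 − rank ∂_1 = 10 − 9 = 1, and the invariant factors of ∂_1 are all 1, so H_0 = Z.
  H_1: rank ker ∂_1 − rank ∂_2 = (30 − 9) − 20 = 1, and ∂_2 has invariant factor 2 > 1, so H_1 = Z × Z/2.
  H_2: rank ker ∂_2 − rank ∂_3 = (20 − 20) − 0 = 0, and there is no ∂_3, so H_2 = 0.

(K is a triangulation of the Klein bottle.)

Hence the Betti numbers are b_0 = 1, b_1 = 1, b_2 = 0.

b_0 = 1, b_1 = 1, b_2 = 0.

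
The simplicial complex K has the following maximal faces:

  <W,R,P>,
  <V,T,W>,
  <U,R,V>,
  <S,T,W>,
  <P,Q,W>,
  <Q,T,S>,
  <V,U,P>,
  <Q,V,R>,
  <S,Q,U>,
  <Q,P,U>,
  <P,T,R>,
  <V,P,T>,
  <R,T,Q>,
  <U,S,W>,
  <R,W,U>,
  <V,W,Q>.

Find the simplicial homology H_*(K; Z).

H_0 ≅ Z,  H_1 ≅ Z^2,  H_2 ≅ Z.

Order the vertices as P < Q < R < S < T < U < V < W. Listing each simplex with vertices in this order, K has dimension 2 with simplices:

  0-simplices (8): P, Q, R, S, T, U, V, W
  1-simplices (24): PQ, PR, PT, PU, PV, PW, QR, QS, QT, QU, QV, QW, RT, RU, RV, RW, ST, SU, SW, TV, TW, UV, UW, VW
  2-simplices (16): PQU, PQW, PRT, PRW, PTV, PUV, QRT, QRV, QST, QSU, QVW, RUV, RUW, STW, SUW, TVW

giving chain groups C_0 ≅ Z^8, C_1 ≅ Z^24, C_2 ≅ Z^16.

Boundary ∂_1: C_1 → C_0 is given by ∂[p,q] = [q] − [p].
As a 8×24 matrix over Z this has rank 7, with invariant factors (1,1,1,1,1,1,1).

∂_2: C_2 → C_1 sends each 2-simplex [p,q,r] to [q,r] − [p,r] + [p,q]. For instance
  ∂QVW = VW − QW + QV,
  ∂QST = ST − QT + QS.
This gives a 24×16 integer matrix of rank 15; reducing to Smith normal form yields diagonal entries (1,1,1,1,1,1,1,1,1,1,1,1,1,1,1).

From H_k ≅ ker(∂_k) / im(∂_{k+1}) we obtain:

  H_0: rank C_0 − rank ∂_1 = 8 − 7 = 1, and the invariant factors of ∂_1 are all 1, so H_0 = Z.
  H_1: rank ker ∂_1 − rank ∂_2 = (24 − 7) − 15 = 2, and the invariant factors of ∂_2 are all 1, so H_1 = Z^2.
  H_2: rank ker ∂_2 − rank ∂_3 = (16 − 15) − 0 = 1, and there is no ∂_3, so H_2 = Z.

As a check, the Euler characteristic is 8 − 24 + 16 = 0, which agrees with 1 − 2 + 1 = 0.
(K is a triangulation of the torus T^2.)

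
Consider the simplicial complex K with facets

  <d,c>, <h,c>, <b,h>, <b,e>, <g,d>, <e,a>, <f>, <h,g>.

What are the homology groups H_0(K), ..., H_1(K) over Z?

H_0 ≅ Z^2,  H_1 ≅ Z.

We work with the vertex ordering a < b < c < d < e < f < g < h. The simplices of K, each written with vertices in increasing order, are:

  0-simplices (8): a, b, c, d, e, f, g, h
  1-simplices (7): ae, be, bh, cd, ch, dg, gh

so the chain groups are C_0 ≅ Z^8, C_1 ≅ Z^7.

The boundary map ∂_1: C_1 → C_0 maps an edge to its endpoints' difference, ∂[p,q] = q − p.
The 8×7 boundary matrix has rank 6 and Smith normal form diag(1,1,1,1,1,1).

From H_k ≅ ker(∂_k) / im(∂_{k+1}) we obtain:

  H_0: rank C_0 − rank ∂_1 = 8 − 6 = 2, and the invariant factors of ∂_1 are all 1, so H_0 ≅ Z^2.
  H_1: rank ker ∂_1 − rank ∂_2 = (7 − 6) − 0 = 1, and there is no ∂_2, so H_1 ≅ Z.

As a check, the Euler characteristic is 8 − 7 = 1, which agrees with 2 − 1 = 1.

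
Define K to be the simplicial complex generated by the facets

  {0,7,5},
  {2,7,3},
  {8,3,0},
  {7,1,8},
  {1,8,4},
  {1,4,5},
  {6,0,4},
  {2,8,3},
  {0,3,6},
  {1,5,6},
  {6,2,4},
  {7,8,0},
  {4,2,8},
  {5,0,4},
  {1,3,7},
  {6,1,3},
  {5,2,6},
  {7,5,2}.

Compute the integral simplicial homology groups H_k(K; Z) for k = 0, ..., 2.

H_0 ≅ Z,  H_1 ≅ Z ⊕ Z/2,  H_2 = 0.

Take the total order 0 < 1 < 2 < 3 < 4 < 5 < 6 < 7 < 8 on the vertex set. Then K (dimension 2) consists of the simplices:

  0-simplices (9): [0], [1], [2], [3], [4], [5], [6], [7], [8]
  1-simplices (27): (27 of them)
  2-simplices (18): [0,3,6], [0,3,8], [0,4,5], [0,4,6], [0,5,7], [0,7,8], [1,3,6], [1,3,7], [1,4,5], [1,4,8], [1,5,6], [1,7,8], [2,3,7], [2,3,8], [2,4,6], [2,4,8], [2,5,6], [2,5,7]

giving chain groups C_0 ≅ Z^9, C_1 ≅ Z^27, C_2 ≅ Z^18.

Boundary ∂_1: C_1 → C_0 sends each edge [p,q] (with p < q) to q − p. For instance
  ∂[5,6] = [6] − [5].
This gives a 9×27 integer matrix of rank 8; reducing to Smith normal form yields diagonal entries (1,1,1,1,1,1,1,1).

Boundary ∂_2: C_2 → C_1 sends each 2-simplex [p,q,r] to [q,r] − [p,r] + [p,q]. For instance
  ∂[2,5,6] = [5,6] − [2,6] + [2,5],
  ∂[1,4,8] = [4,8] − [1,8] + [1,4].
This gives a 27×18 integer matrix of rank 18; reducing to Smith normal form yields diagonal entries (1,1,1,1,1,1,1,1,1,1,1,1,1,1,1,1,1,2).

Computing H_k = (kernel of ∂_k) / (image of ∂_{k+1}):

  H_0: rank C_0 − rank ∂_1 = 9 − 8 = 1, and the invariant factors of ∂_1 are all 1, so H_0 = Z.
  H_1: rank ker ∂_1 − rank ∂_2 = (27 − 8) − 18 = 1, and ∂_2 has invariant factor 2 > 1, so H_1 = Z ⊕ Z/2.
  H_2: rank ker ∂_2 − rank ∂_3 = (18 − 18) − 0 = 0, and there is no ∂_3, so H_2 = 0.

As a check, the Euler characteristic is 9 − 27 + 18 = 0, which agrees with 1 − 1 + 0 = 0.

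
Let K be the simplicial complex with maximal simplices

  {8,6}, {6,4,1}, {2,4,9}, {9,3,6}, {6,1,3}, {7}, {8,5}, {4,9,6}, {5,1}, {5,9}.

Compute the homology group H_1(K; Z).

H_1 = Z^2.

Order the vertices as 1 < 2 < 3 < 4 < 5 < 6 < 7 < 8 < 9. Listing each simplex with vertices in this order, K has dimension 2 with simplices:

  0-simplices (9): [1], [2], [3], [4], [5], [6], [7], [8], [9]
  1-simplices (14): [1,3], [1,4], [1,5], [1,6], [2,4], [2,9], [3,6], [3,9], [4,6], [4,9], [5,8], [5,9], [6,8], [6,9]
  2-simplices (5): [1,3,6], [1,4,6], [2,4,9], [3,6,9], [4,6,9]

so the chain groups are C_0 ≅ Z^9, C_1 ≅ Z^14, C_2 ≅ Z^5.

Boundary ∂_1: C_1 → C_0 is given by ∂[p,q] = [q] − [p]. For instance
  ∂[1,5] = [5] − [1].
This gives a 9×14 integer matrix of rank 7; reducing to Smith normal form yields diagonal entries (1,1,1,1,1,1,1).

Boundary ∂_2: C_2 → C_1 sends each 2-simplex [p,q,r] to [q,r] − [p,r] + [p,q]. For instance
  ∂[2,4,9] = [4,9] − [2,9] + [2,4],
  ∂[4,6,9] = [6,9] − [4,9] + [4,6].
This gives a 14×5 integer matrix of rank 5; reducing to Smith normal form yields diagonal entries (1,1,1,1,1).

Computing H_k = (kernel of ∂_k) / (image of ∂_{k+1}):

  H_1: rank ker ∂_1 − rank ∂_2 = (14 − 7) − 5 = 2, and the invariant factors of ∂_2 are all 1, so H_1 ≅ Z^2.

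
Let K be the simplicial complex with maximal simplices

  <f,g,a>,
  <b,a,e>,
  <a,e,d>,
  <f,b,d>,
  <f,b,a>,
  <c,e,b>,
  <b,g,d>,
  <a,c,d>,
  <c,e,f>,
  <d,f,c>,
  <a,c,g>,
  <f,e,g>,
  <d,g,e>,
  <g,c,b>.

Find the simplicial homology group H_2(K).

We work with the vertex ordering a < b < c < d < e < f < g. The simplices of K, each written with vertices in increasing order, are:

  0-simplices (7): a, b, c, d, e, f, g
  1-simplices (21): ab, ac, ad, ae, af, ag, bc, bd, be, bf, bg, cd, ce, cf, cg, de, df, dg, ef, eg, fg
  2-simplices (14): abe, abf, acd, acg, ade, afg, bce, bcg, bdf, bdg, cdf, cef, deg, efg

giving chain groups C_0 ≅ Z^7, C_1 ≅ Z^21, C_2 ≅ Z^14.

The boundary map ∂_1: C_1 → C_0 sends each edge [p,q] (with p < q) to q − p. For instance
  ∂de = e − d.
As a 7×21 matrix over Z this has rank 6, with invariant factors (1,1,1,1,1,1).

Boundary ∂_2: C_2 → C_1 maps a triangle to the signed sum of its edges. For instance
  ∂acg = cg − ag + ac,
  ∂ade = de − ae + ad.
The 21×14 boundary matrix has rank 13 and Smith normal form diag(1,1,1,1,1,1,1,1,1,1,1,1,1).

Computing H_k = (kernel of ∂_k) / (image of ∂_{k+1}):

  H_2: rank ker ∂_2 − rank ∂_3 = (14 − 13) − 0 = 1, and there is no ∂_3, so H_2 = Z.

H_2 = Z.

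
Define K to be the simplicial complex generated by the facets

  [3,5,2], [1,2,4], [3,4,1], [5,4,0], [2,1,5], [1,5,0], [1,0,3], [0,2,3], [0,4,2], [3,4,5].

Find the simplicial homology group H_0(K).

K has 6 vertices, 15 edges, 10 triangles.
rank ∂_0 = 0, rank ∂_1 = 5 ⇒ b_0 = 6 − 0 − 5 = 1; all invariant factors of ∂_1 are 1 so no torsion. So H_0 ≅ Z.

H_0 ≅ Z.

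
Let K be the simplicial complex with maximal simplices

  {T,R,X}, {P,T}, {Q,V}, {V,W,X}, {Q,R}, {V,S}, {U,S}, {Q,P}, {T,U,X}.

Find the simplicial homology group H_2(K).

We work with the vertex ordering P < Q < R < S < T < U < V < W < X. The simplices of K, each written with vertices in increasing order, are:

  0-simplices (9): P, Q, R, S, T, U, V, W, X
  1-simplices (14): PQ, PT, QR, QV, RT, RX, SU, SV, TU, TX, UX, VW, VX, WX
  2-simplices (3): RTX, TUX, VWX

so the chain groups are C_0 ≅ Z^9, C_1 ≅ Z^14, C_2 ≅ Z^3.

Boundary ∂_1: C_1 → C_0 sends each edge [p,q] (with p < q) to q − p. For instance
  ∂WX = X − W.
As a 9×14 matrix over Z this has rank 8, with invariant factors (1,1,1,1,1,1,1,1).

Boundary ∂_2: C_2 → C_1 sends each 2-simplex [p,q,r] to [q,r] − [p,r] + [p,q]. For instance
  ∂TUX = UX − TX + TU,
  ∂RTX = TX − RX + RT.
As a 14×3 matrix over Z this has rank 3, with invariant factors (1,1,1).

Now H_k = ker ∂_k / im ∂_{k+1}, so:

  H_2: rank ker ∂_2 − rank ∂_3 = (3 − 3) − 0 = 0, and there is no ∂_3, so H_2 = 0.

H_2 ≅ 0.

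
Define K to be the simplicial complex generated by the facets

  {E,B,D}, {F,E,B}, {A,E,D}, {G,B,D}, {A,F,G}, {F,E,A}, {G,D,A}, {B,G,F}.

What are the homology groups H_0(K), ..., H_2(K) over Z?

Order the vertices as A < B < D < E < F < G. Listing each simplex with vertices in this order, K has dimension 2 with simplices:

  0-simplices (6): A, B, D, E, F, G
  1-simplices (12): AD, AE, AF, AG, BD, BE, BF, BG, DE, DG, EF, FG
  2-simplices (8): ADE, ADG, AEF, AFG, BDE, BDG, BEF, BFG

Hence C_0 ≅ Z^6, C_1 ≅ Z^12, C_2 ≅ Z^8.

The boundary map ∂_1: C_1 → C_0 is given by ∂[p,q] = [q] − [p]. For instance
  ∂EF = F − E.
This gives a 6×12 integer matrix of rank 5; reducing to Smith normal form yields diagonal entries (1,1,1,1,1).

The boundary map ∂_2: C_2 → C_1 acts by ∂[p,q,r] = [q,r] − [p,r] + [p,q]. For instance
  ∂ADG = DG − AG + AD,
  ∂BDG = DG − BG + BD.
This gives a 12×8 integer matrix of rank 7; reducing to Smith normal form yields diagonal entries (1,1,1,1,1,1,1).

Computing H_k = (kernel of ∂_k) / (image of ∂_{k+1}):

  H_0: rank C_0 − rank ∂_1 = 6 − 5 = 1, and the invariant factors of ∂_1 are all 1, so H_0 = Z.
  H_1: rank ker ∂_1 − rank ∂_2 = (12 − 5) − 7 = 0, and the invariant factors of ∂_2 are all 1, so H_1 = 0.
  H_2: rank ker ∂_2 − rank ∂_3 = (8 − 7) − 0 = 1, and there is no ∂_3, so H_2 = Z.

As a check, the Euler characteristic is 6 − 12 + 8 = 2, which agrees with 1 − 0 + 1 = 2.

H_0 ≅ Z,  H_1 = 0,  H_2 ≅ Z.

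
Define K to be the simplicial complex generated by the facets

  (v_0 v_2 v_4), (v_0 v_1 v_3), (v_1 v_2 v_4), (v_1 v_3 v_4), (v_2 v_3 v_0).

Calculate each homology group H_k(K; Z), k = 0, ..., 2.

H_0 ≅ Z,  H_1 ≅ Z,  H_2 = 0.

Fix the vertex order v_0 < v_1 < v_2 < v_3 < v_4 and write every simplex with vertices in increasing order. Then dim K = 2 and the simplices of K are:

  0-simplices (5): [v_0], [v_1], [v_2], [v_3], [v_4]
  1-simplices (10): [v_0,v_1], [v_0,v_2], [v_0,v_3], [v_0,v_4], [v_1,v_2], [v_1,v_3], [v_1,v_4], [v_2,v_3], [v_2,v_4], [v_3,v_4]
  2-simplices (5): [v_0,v_1,v_3], [v_0,v_2,v_3], [v_0,v_2,v_4], [v_1,v_2,v_4], [v_1,v_3,v_4]

giving chain groups C_0 ≅ Z^5, C_1 ≅ Z^10, C_2 ≅ Z^5.

Boundary ∂_1: C_1 → C_0 maps an edge to its endpoints' difference, ∂[p,q] = q − p. For instance
  ∂[v_0,v_2] = [v_2] − [v_0].
This gives a 5×10 integer matrix of rank 4; reducing to Smith normal form yields diagonal entries (1,1,1,1).

∂_2: C_2 → C_1 maps a triangle to the signed sum of its edges. For instance
  ∂[v_0,v_2,v_3] = [v_2,v_3] − [v_0,v_3] + [v_0,v_2],
  ∂[v_1,v_3,v_4] = [v_3,v_4] − [v_1,v_4] + [v_1,v_3].
The 10×5 boundary matrix has rank 5 and Smith normal form diag(1,1,1,1,1).

Computing H_k = (kernel of ∂_k) / (image of ∂_{k+1}):

  H_0: rank C_0 − rank ∂_1 = 5 − 4 = 1, and the invariant factors of ∂_1 are all 1, so H_0 = Z.
  H_1: rank ker ∂_1 − rank ∂_2 = (10 − 4) − 5 = 1, and the invariant factors of ∂_2 are all 1, so H_1 = Z.
  H_2: rank ker ∂_2 − rank ∂_3 = (5 − 5) − 0 = 0, and there is no ∂_3, so H_2 = 0.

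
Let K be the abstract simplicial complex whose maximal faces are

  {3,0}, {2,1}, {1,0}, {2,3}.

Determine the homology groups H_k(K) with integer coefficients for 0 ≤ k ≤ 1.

H_0 ≅ Z,  H_1 ≅ Z.

Order the vertices as 0 < 1 < 2 < 3. Listing each simplex with vertices in this order, K has dimension 1 with simplices:

  0-simplices (4): [0], [1], [2], [3]
  1-simplices (4): [0,1], [0,3], [1,2], [2,3]

Hence C_0 ≅ Z^4, C_1 ≅ Z^4.

Boundary ∂_1: C_1 → C_0 is given by ∂[p,q] = [q] − [p]. For instance
  ∂[2,3] = [3] − [2].
The resulting 4×4 matrix has rank 3, and its Smith normal form has invariant factors (1,1,1).

Computing H_k = (kernel of ∂_k) / (image of ∂_{k+1}):

  H_0: rank C_0 − rank ∂_1 = 4 − 3 = 1, and the invariant factors of ∂_1 are all 1, so H_0 = Z.
  H_1: rank ker ∂_1 − rank ∂_2 = (4 − 3) − 0 = 1, and there is no ∂_2, so H_1 = Z.

As a check, the Euler characteristic is 4 − 4 = 0, which agrees with 1 − 1 = 0.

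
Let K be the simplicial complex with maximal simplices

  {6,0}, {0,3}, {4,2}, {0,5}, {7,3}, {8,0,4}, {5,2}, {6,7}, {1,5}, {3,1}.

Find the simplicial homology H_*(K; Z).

H_0 ≅ Z,  H_1 ≅ Z^3,  H_2 = 0.

Take the total order 0 < 1 < 2 < 3 < 4 < 5 < 6 < 7 < 8 on the vertex set. Then K (dimension 2) consists of the simplices:

  0-simplices (9): [0], [1], [2], [3], [4], [5], [6], [7], [8]
  1-simplices (12): [0,3], [0,4], [0,5], [0,6], [0,8], [1,3], [1,5], [2,4], [2,5], [3,7], [4,8], [6,7]
  2-simplices (1): [0,4,8]

giving chain groups C_0 ≅ Z^9, C_1 ≅ Z^12, C_2 ≅ Z^1.

The boundary map ∂_1: C_1 → C_0 maps an edge to its endpoints' difference, ∂[p,q] = q − p.
As a 9×12 matrix over Z this has rank 8, with invariant factors (1,1,1,1,1,1,1,1).

The boundary map ∂_2: C_2 → C_1 acts by ∂[p,q,r] = [q,r] − [p,r] + [p,q]. For instance
  ∂[0,4,8] = [4,8] − [0,8] + [0,4].
The resulting 12×1 matrix has rank 1, and its Smith normal form has invariant factors (1).

From H_k ≅ ker(∂_k) / im(∂_{k+1}) we obtain:

  H_0: rank C_0 − rank ∂_1 = 9 − 8 = 1, and the invariant factors of ∂_1 are all 1, so H_0 = Z.
  H_1: rank ker ∂_1 − rank ∂_2 = (12 − 8) − 1 = 3, and the invariant factors of ∂_2 are all 1, so H_1 = Z^3.
  H_2: rank ker ∂_2 − rank ∂_3 = (1 − 1) − 0 = 0, and there is no ∂_3, so H_2 = 0.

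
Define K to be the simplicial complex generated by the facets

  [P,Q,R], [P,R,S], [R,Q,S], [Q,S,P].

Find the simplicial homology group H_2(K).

H_2 ≅ Z.

Order the vertices as P < Q < R < S. Listing each simplex with vertices in this order, K has dimension 2 with simplices:

  0-simplices (4): P, Q, R, S
  1-simplices (6): PQ, PR, PS, QR, QS, RS
  2-simplices (4): PQR, PQS, PRS, QRS

Hence C_0 ≅ Z^4, C_1 ≅ Z^6, C_2 ≅ Z^4.

The boundary map ∂_1: C_1 → C_0 sends each edge [p,q] (with p < q) to q − p. For instance
  ∂QR = R − Q.
As a 4×6 matrix over Z this has rank 3, with invariant factors (1,1,1).

Boundary ∂_2: C_2 → C_1 maps a triangle to the signed sum of its edges. For instance
  ∂QRS = RS − QS + QR,
  ∂PRS = RS − PS + PR.
The resulting 6×4 matrix has rank 3, and its Smith normal form has invariant factors (1,1,1).

Now H_k = ker ∂_k / im ∂_{k+1}, so:

  H_2: rank ker ∂_2 − rank ∂_3 = (4 − 3) − 0 = 1, and there is no ∂_3, so H_2 = Z.

(K is a triangulation of the 2-sphere S^2.)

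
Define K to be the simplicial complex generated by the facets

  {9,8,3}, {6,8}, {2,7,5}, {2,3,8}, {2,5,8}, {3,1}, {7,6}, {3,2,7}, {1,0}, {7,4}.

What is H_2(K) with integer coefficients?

Order the vertices as 0 < 1 < 2 < 3 < 4 < 5 < 6 < 7 < 8 < 9. Listing each simplex with vertices in this order, K has dimension 2 with simplices:

  0-simplices (10): [0], [1], [2], [3], [4], [5], [6], [7], [8], [9]
  1-simplices (15): [0,1], [1,3], [2,3], [2,5], [2,7], [2,8], [3,7], [3,8], [3,9], [4,7], [5,7], [5,8], [6,7], [6,8], [8,9]
  2-simplices (5): [2,3,7], [2,3,8], [2,5,7], [2,5,8], [3,8,9]

so the chain groups are C_0 ≅ Z^10, C_1 ≅ Z^15, C_2 ≅ Z^5.

∂_1: C_1 → C_0 maps an edge to its endpoints' difference, ∂[p,q] = q − p.
The 10×15 boundary matrix has rank 9 and Smith normal form diag(1,1,1,1,1,1,1,1,1).

Boundary ∂_2: C_2 → C_1 acts by ∂[p,q,r] = [q,r] − [p,r] + [p,q]. For instance
  ∂[2,5,8] = [5,8] − [2,8] + [2,5],
  ∂[2,5,7] = [5,7] − [2,7] + [2,5].
This gives a 15×5 integer matrix of rank 5; reducing to Smith normal form yields diagonal entries (1,1,1,1,1).

From H_k ≅ ker(∂_k) / im(∂_{k+1}) we obtain:

  H_2: rank ker ∂_2 − rank ∂_3 = (5 − 5) − 0 = 0, and there is no ∂_3, so H_2 ≅ 0.

H_2 ≅ 0.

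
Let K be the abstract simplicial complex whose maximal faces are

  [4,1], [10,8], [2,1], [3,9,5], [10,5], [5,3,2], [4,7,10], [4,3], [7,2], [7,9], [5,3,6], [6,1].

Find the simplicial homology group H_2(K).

Take the total order 1 < 2 < 3 < 4 < 5 < 6 < 7 < 8 < 9 < 10 on the vertex set. Then K (dimension 2) consists of the simplices:

  0-simplices (10): [1], [2], [3], [4], [5], [6], [7], [8], [9], [10]
  1-simplices (18): [1,2], [1,4], [1,6], [2,3], [2,5], [2,7], [3,4], [3,5], [3,6], [3,9], [4,7], [4,10], [5,6], [5,9], [5,10], [7,9], [7,10], [8,10]
  2-simplices (4): [2,3,5], [3,5,6], [3,5,9], [4,7,10]

so the chain groups are C_0 ≅ Z^10, C_1 ≅ Z^18, C_2 ≅ Z^4.

The boundary map ∂_1: C_1 → C_0 sends each edge [p,q] (with p < q) to q − p.
As a 10×18 matrix over Z this has rank 9, with invariant factors (1,1,1,1,1,1,1,1,1).

Boundary ∂_2: C_2 → C_1 maps a triangle to the signed sum of its edges. For instance
  ∂[3,5,6] = [5,6] − [3,6] + [3,5],
  ∂[4,7,10] = [7,10] − [4,10] + [4,7].
As a 18×4 matrix over Z this has rank 4, with invariant factors (1,1,1,1).

Reading off H_k = ker ∂_k / im ∂_{k+1}:

  H_2: rank ker ∂_2 − rank ∂_3 = (4 − 4) − 0 = 0, and there is no ∂_3, so H_2 ≅ 0.

H_2 = 0.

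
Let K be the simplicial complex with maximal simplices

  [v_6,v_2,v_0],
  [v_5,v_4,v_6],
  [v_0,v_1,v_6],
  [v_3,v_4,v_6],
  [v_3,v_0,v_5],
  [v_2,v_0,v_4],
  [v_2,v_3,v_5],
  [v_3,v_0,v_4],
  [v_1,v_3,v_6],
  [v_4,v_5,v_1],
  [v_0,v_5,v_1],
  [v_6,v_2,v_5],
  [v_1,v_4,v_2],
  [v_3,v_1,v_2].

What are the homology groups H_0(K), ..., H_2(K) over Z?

H_0 ≅ Z,  H_1 ≅ Z^2,  H_2 ≅ Z.

Take the total order v_0 < v_1 < v_2 < v_3 < v_4 < v_5 < v_6 on the vertex set. Then K (dimension 2) consists of the simplices:

  0-simplices (7): [v_0], [v_1], [v_2], [v_3], [v_4], [v_5], [v_6]
  1-simplices (21): (21 of them)
  2-simplices (14): (14 of them)

Hence C_0 ≅ Z^7, C_1 ≅ Z^21, C_2 ≅ Z^14.

Boundary ∂_1: C_1 → C_0 sends each edge [p,q] (with p < q) to q − p.
This gives a 7×21 integer matrix of rank 6; reducing to Smith normal form yields diagonal entries (1,1,1,1,1,1).

∂_2: C_2 → C_1 sends each 2-simplex [p,q,r] to [q,r] − [p,r] + [p,q]. For instance
  ∂[v_1,v_2,v_4] = [v_2,v_4] − [v_1,v_4] + [v_1,v_2],
  ∂[v_1,v_3,v_6] = [v_3,v_6] − [v_1,v_6] + [v_1,v_3].
This gives a 21×14 integer matrix of rank 13; reducing to Smith normal form yields diagonal entries (1,1,1,1,1,1,1,1,1,1,1,1,1).

Reading off H_k = ker ∂_k / im ∂_{k+1}:

  H_0: rank C_0 − rank ∂_1 = 7 − 6 = 1, and the invariant factors of ∂_1 are all 1, so H_0 ≅ Z.
  H_1: rank ker ∂_1 − rank ∂_2 = (21 − 6) − 13 = 2, and the invariant factors of ∂_2 are all 1, so H_1 ≅ Z^2.
  H_2: rank ker ∂_2 − rank ∂_3 = (14 − 13) − 0 = 1, and there is no ∂_3, so H_2 ≅ Z.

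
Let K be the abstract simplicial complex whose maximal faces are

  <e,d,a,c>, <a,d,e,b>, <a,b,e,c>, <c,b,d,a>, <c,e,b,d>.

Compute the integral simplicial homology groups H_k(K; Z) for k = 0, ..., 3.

Order the vertices as a < b < c < d < e. Listing each simplex with vertices in this order, K has dimension 3 with simplices:

  0-simplices (5): a, b, c, d, e
  1-simplices (10): ab, ac, ad, ae, bc, bd, be, cd, ce, de
  2-simplices (10): abc, abd, abe, acd, ace, ade, bcd, bce, bde, cde
  3-simplices (5): abcd, abce, abde, acde, bcde

so the chain groups are C_0 ≅ Z^5, C_1 ≅ Z^10, C_2 ≅ Z^10, C_3 ≅ Z^5.

∂_1: C_1 → C_0 is given by ∂[p,q] = [q] − [p]. For instance
  ∂be = e − b.
This gives a 5×10 integer matrix of rank 4; reducing to Smith normal form yields diagonal entries (1,1,1,1).

Boundary ∂_2: C_2 → C_1 acts by ∂[p,q,r] = [q,r] − [p,r] + [p,q]. For instance
  ∂abd = bd − ad + ab,
  ∂cde = de − ce + cd.
This gives a 10×10 integer matrix of rank 6; reducing to Smith normal form yields diagonal entries (1,1,1,1,1,1).

The boundary map ∂_3: C_3 → C_2 sends each 3-simplex σ to the alternating sum Σ_i (−1)^i (σ with its i-th vertex removed). For instance
  ∂bcde = cde − bde + bce − bcd,
  ∂acde = cde − ade + ace − acd.
As a 10×5 matrix over Z this has rank 4, with invariant factors (1,1,1,1).

From H_k ≅ ker(∂_k) / im(∂_{k+1}) we obtain:

  H_0: rank C_0 − rank ∂_1 = 5 − 4 = 1, and the invariant factors of ∂_1 are all 1, so H_0 ≅ Z.
  H_1: rank ker ∂_1 − rank ∂_2 = (10 − 4) − 6 = 0, and the invariant factors of ∂_2 are all 1, so H_1 ≅ 0.
  H_2: rank ker ∂_2 − rank ∂_3 = (10 − 6) − 4 = 0, and the invariant factors of ∂_3 are all 1, so H_2 ≅ 0.
  H_3: rank ker ∂_3 − rank ∂_4 = (5 − 4) − 0 = 1, and there is no ∂_4, so H_3 ≅ Z.

H_0 ≅ Z,  H_1 = 0,  H_2 = 0,  H_3 ≅ Z.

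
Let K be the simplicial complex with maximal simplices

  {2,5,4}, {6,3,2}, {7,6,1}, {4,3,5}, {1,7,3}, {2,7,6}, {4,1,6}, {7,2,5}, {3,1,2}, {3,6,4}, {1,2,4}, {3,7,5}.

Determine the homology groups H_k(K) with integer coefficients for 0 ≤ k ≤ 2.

Order the vertices as 1 < 2 < 3 < 4 < 5 < 6 < 7. Listing each simplex with vertices in this order, K has dimension 2 with simplices:

  0-simplices (7): [1], [2], [3], [4], [5], [6], [7]
  1-simplices (18): [1,2], [1,3], [1,4], [1,6], [1,7], [2,3], [2,4], [2,5], [2,6], [2,7], [3,4], [3,5], [3,6], [3,7], [4,5], [4,6], [5,7], [6,7]
  2-simplices (12): [1,2,3], [1,2,4], [1,3,7], [1,4,6], [1,6,7], [2,3,6], [2,4,5], [2,5,7], [2,6,7], [3,4,5], [3,4,6], [3,5,7]

Hence C_0 ≅ Z^7, C_1 ≅ Z^18, C_2 ≅ Z^12.

The boundary map ∂_1: C_1 → C_0 is given by ∂[p,q] = [q] − [p].
This gives a 7×18 integer matrix of rank 6; reducing to Smith normal form yields diagonal entries (1,1,1,1,1,1).

∂_2: C_2 → C_1 maps a triangle to the signed sum of its edges. For instance
  ∂[3,5,7] = [5,7] − [3,7] + [3,5],
  ∂[1,2,3] = [2,3] − [1,3] + [1,2].
The 18×12 boundary matrix has rank 12 and Smith normal form diag(1,1,1,1,1,1,1,1,1,1,1,2).

Computing H_k = (kernel of ∂_k) / (image of ∂_{k+1}):

  H_0: rank C_0 − rank ∂_1 = 7 − 6 = 1, and the invariant factors of ∂_1 are all 1, so H_0 = Z.
  H_1: rank ker ∂_1 − rank ∂_2 = (18 − 6) − 12 = 0, and ∂_2 has invariant factor 2 > 1, so H_1 = Z/2.
  H_2: rank ker ∂_2 − rank ∂_3 = (12 − 12) − 0 = 0, and there is no ∂_3, so H_2 = 0.

As a check, the Euler characteristic is 7 − 18 + 12 = 1, which agrees with 1 − 0 + 0 = 1.

H_0 ≅ Z,  H_1 ≅ Z/2,  H_2 = 0.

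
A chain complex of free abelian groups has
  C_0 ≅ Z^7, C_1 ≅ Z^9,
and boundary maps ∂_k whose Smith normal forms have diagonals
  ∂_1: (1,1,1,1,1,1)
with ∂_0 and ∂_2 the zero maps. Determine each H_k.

H_0: b_0 = 7 − 0 − 6 = 1; torsion from ∂_1 factors > 1: none. So H_0 = Z.
H_1: b_1 = 9 − 6 − 0 = 3; torsion from ∂_2 factors > 1: none. So H_1 = Z^3.

H_0 = Z,  H_1 = Z^3.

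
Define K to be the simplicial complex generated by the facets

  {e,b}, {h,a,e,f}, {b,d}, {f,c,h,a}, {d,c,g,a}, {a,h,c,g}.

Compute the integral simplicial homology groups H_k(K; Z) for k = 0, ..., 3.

H_0 = Z,  H_1 = Z,  H_2 = 0,  H_3 = 0.

We work with the vertex ordering a < b < c < d < e < f < g < h. The simplices of K, each written with vertices in increasing order, are:

  0-simplices (8): a, b, c, d, e, f, g, h
  1-simplices (17): ac, ad, ae, af, ag, ah, bd, be, cd, cf, cg, ch, dg, ef, eh, fh, gh
  2-simplices (13): acd, acf, acg, ach, adg, aef, aeh, afh, agh, cdg, cfh, cgh, efh
  3-simplices (4): acdg, acfh, acgh, aefh

giving chain groups C_0 ≅ Z^8, C_1 ≅ Z^17, C_2 ≅ Z^13, C_3 ≅ Z^4.

Boundary ∂_1: C_1 → C_0 sends each edge [p,q] (with p < q) to q − p.
As a 8×17 matrix over Z this has rank 7, with invariant factors (1,1,1,1,1,1,1).

The boundary map ∂_2: C_2 → C_1 sends each 2-simplex [p,q,r] to [q,r] − [p,r] + [p,q]. For instance
  ∂aeh = eh − ah + ae,
  ∂cdg = dg − cg + cd.
The resulting 17×13 matrix has rank 9, and its Smith normal form has invariant factors (1,1,1,1,1,1,1,1,1).

Boundary ∂_3: C_3 → C_2 sends each 3-simplex σ to the alternating sum Σ_i (−1)^i (σ with its i-th vertex removed). For instance
  ∂acfh = cfh − afh + ach − acf,
  ∂acgh = cgh − agh + ach − acg.
The 13×4 boundary matrix has rank 4 and Smith normal form diag(1,1,1,1).

Now H_k = ker ∂_k / im ∂_{k+1}, so:

  H_0: rank C_0 − rank ∂_1 = 8 − 7 = 1, and the invariant factors of ∂_1 are all 1, so H_0 ≅ Z.
  H_1: rank ker ∂_1 − rank ∂_2 = (17 − 7) − 9 = 1, and the invariant factors of ∂_2 are all 1, so H_1 ≅ Z.
  H_2: rank ker ∂_2 − rank ∂_3 = (13 − 9) − 4 = 0, and the invariant factors of ∂_3 are all 1, so H_2 ≅ 0.
  H_3: rank ker ∂_3 − rank ∂_4 = (4 − 4) − 0 = 0, and there is no ∂_4, so H_3 ≅ 0.

As a check, the Euler characteristic is 8 − 17 + 13 − 4 = 0, which agrees with 1 − 1 + 0 − 0 = 0.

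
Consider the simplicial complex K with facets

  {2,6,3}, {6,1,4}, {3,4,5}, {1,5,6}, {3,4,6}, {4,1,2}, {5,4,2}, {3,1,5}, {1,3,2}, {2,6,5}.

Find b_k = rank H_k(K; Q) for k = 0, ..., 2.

Fix the vertex order 1 < 2 < 3 < 4 < 5 < 6 and write every simplex with vertices in increasing order. Then dim K = 2 and the simplices of K are:

  0-simplices (6): [1], [2], [3], [4], [5], [6]
  1-simplices (15): [1,2], [1,3], [1,4], [1,5], [1,6], [2,3], [2,4], [2,5], [2,6], [3,4], [3,5], [3,6], [4,5], [4,6], [5,6]
  2-simplices (10): [1,2,3], [1,2,4], [1,3,5], [1,4,6], [1,5,6], [2,3,6], [2,4,5], [2,5,6], [3,4,5], [3,4,6]

Hence C_0 ≅ Z^6, C_1 ≅ Z^15, C_2 ≅ Z^10.

The boundary map ∂_1: C_1 → C_0 sends each edge [p,q] (with p < q) to q − p.
The 6×15 boundary matrix has rank 5 and Smith normal form diag(1,1,1,1,1).

∂_2: C_2 → C_1 sends each 2-simplex [p,q,r] to [q,r] − [p,r] + [p,q]. For instance
  ∂[1,3,5] = [3,5] − [1,5] + [1,3],
  ∂[2,3,6] = [3,6] − [2,6] + [2,3].
The 15×10 boundary matrix has rank 10 and Smith normal form diag(1,1,1,1,1,1,1,1,1,2).

Reading off H_k = ker ∂_k / im ∂_{k+1}:

  H_0: rank C_0 − rank ∂_1 = 6 − 5 = 1, and the invariant factors of ∂_1 are all 1, so H_0 = Z.
  H_1: rank ker ∂_1 − rank ∂_2 = (15 − 5) − 10 = 0, and ∂_2 has invariant factor 2 > 1, so H_1 = Z/2Z.
  H_2: rank ker ∂_2 − rank ∂_3 = (10 − 10) − 0 = 0, and there is no ∂_3, so H_2 = 0.

(K is a triangulation of the real projective plane RP^2.)

Hence the Betti numbers are b_0 = 1, b_1 = 0, b_2 = 0.

b_0 = 1, b_1 = 0, b_2 = 0.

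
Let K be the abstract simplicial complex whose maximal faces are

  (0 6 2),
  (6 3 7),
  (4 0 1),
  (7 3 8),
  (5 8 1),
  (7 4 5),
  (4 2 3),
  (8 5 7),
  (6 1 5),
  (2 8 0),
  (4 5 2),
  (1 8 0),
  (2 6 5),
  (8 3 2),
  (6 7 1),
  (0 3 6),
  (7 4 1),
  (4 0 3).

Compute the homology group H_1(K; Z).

Take the total order 0 < 1 < 2 < 3 < 4 < 5 < 6 < 7 < 8 on the vertex set. Then K (dimension 2) consists of the simplices:

  0-simplices (9): [0], [1], [2], [3], [4], [5], [6], [7], [8]
  1-simplices (27): (27 of them)
  2-simplices (18): [0,1,4], [0,1,8], [0,2,6], [0,2,8], [0,3,4], [0,3,6], [1,4,7], [1,5,6], [1,5,8], [1,6,7], [2,3,4], [2,3,8], [2,4,5], [2,5,6], [3,6,7], [3,7,8], [4,5,7], [5,7,8]

Hence C_0 ≅ Z^9, C_1 ≅ Z^27, C_2 ≅ Z^18.

Boundary ∂_1: C_1 → C_0 maps an edge to its endpoints' difference, ∂[p,q] = q − p. For instance
  ∂[1,5] = [5] − [1].
The resulting 9×27 matrix has rank 8, and its Smith normal form has invariant factors (1,1,1,1,1,1,1,1).

∂_2: C_2 → C_1 sends each 2-simplex [p,q,r] to [q,r] − [p,r] + [p,q]. For instance
  ∂[0,2,8] = [2,8] − [0,8] + [0,2],
  ∂[2,3,4] = [3,4] − [2,4] + [2,3].
The resulting 27×18 matrix has rank 18, and its Smith normal form has invariant factors (1,1,1,1,1,1,1,1,1,1,1,1,1,1,1,1,1,2).

Reading off H_k = ker ∂_k / im ∂_{k+1}:

  H_1: rank ker ∂_1 − rank ∂_2 = (27 − 8) − 18 = 1, and ∂_2 has invariant factor 2 > 1, so H_1 ≅ Z × Z/2.

(K is a triangulation of the Klein bottle.)

H_1 ≅ Z × Z/2.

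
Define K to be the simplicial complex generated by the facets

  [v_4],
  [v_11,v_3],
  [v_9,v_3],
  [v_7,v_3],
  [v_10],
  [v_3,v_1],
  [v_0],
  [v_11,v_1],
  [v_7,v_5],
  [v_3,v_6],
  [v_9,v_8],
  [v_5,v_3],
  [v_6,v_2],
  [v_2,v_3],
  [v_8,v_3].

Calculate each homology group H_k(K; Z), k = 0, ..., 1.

H_0 = Z^4,  H_1 = Z^4.

Take the total order v_0 < v_1 < v_2 < v_3 < v_4 < v_5 < v_6 < v_7 < v_8 < v_9 < v_10 < v_11 on the vertex set. Then K (dimension 1) consists of the simplices:

  0-simplices (12): [v_0], [v_1], [v_2], [v_3], [v_4], [v_5], [v_6], [v_7], [v_8], [v_9], [v_10], [v_11]
  1-simplices (12): [v_1,v_3], [v_1,v_11], [v_2,v_3], [v_2,v_6], [v_3,v_5], [v_3,v_6], [v_3,v_7], [v_3,v_8], [v_3,v_9], [v_3,v_11], [v_5,v_7], [v_8,v_9]

giving chain groups C_0 ≅ Z^12, C_1 ≅ Z^12.

Boundary ∂_1: C_1 → C_0 is given by ∂[p,q] = [q] − [p]. For instance
  ∂[v_2,v_3] = [v_3] − [v_2].
As a 12×12 matrix over Z this has rank 8, with invariant factors (1,1,1,1,1,1,1,1).

Reading off H_k = ker ∂_k / im ∂_{k+1}:

  H_0: rank C_0 − rank ∂_1 = 12 − 8 = 4, and the invariant factors of ∂_1 are all 1, so H_0 = Z^4.
  H_1: rank ker ∂_1 − rank ∂_2 = (12 − 8) − 0 = 4, and there is no ∂_2, so H_1 = Z^4.

As a check, the Euler characteristic is 12 − 12 = 0, which agrees with 4 − 4 = 0.
(K is a triangulation of the disjoint union of a wedge of 4 circles and a set of 3 points.)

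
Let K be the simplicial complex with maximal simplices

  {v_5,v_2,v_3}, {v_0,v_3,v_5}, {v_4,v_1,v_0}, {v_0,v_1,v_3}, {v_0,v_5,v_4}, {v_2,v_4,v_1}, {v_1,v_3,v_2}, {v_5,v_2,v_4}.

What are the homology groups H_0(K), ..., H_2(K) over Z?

Take the total order v_0 < v_1 < v_2 < v_3 < v_4 < v_5 on the vertex set. Then K (dimension 2) consists of the simplices:

  0-simplices (6): [v_0], [v_1], [v_2], [v_3], [v_4], [v_5]
  1-simplices (12): [v_0,v_1], [v_0,v_3], [v_0,v_4], [v_0,v_5], [v_1,v_2], [v_1,v_3], [v_1,v_4], [v_2,v_3], [v_2,v_4], [v_2,v_5], [v_3,v_5], [v_4,v_5]
  2-simplices (8): [v_0,v_1,v_3], [v_0,v_1,v_4], [v_0,v_3,v_5], [v_0,v_4,v_5], [v_1,v_2,v_3], [v_1,v_2,v_4], [v_2,v_3,v_5], [v_2,v_4,v_5]

giving chain groups C_0 ≅ Z^6, C_1 ≅ Z^12, C_2 ≅ Z^8.

Boundary ∂_1: C_1 → C_0 maps an edge to its endpoints' difference, ∂[p,q] = q − p.
The resulting 6×12 matrix has rank 5, and its Smith normal form has invariant factors (1,1,1,1,1).

Boundary ∂_2: C_2 → C_1 sends each 2-simplex [p,q,r] to [q,r] − [p,r] + [p,q]. For instance
  ∂[v_0,v_1,v_3] = [v_1,v_3] − [v_0,v_3] + [v_0,v_1],
  ∂[v_1,v_2,v_3] = [v_2,v_3] − [v_1,v_3] + [v_1,v_2].
As a 12×8 matrix over Z this has rank 7, with invariant factors (1,1,1,1,1,1,1).

Computing H_k = (kernel of ∂_k) / (image of ∂_{k+1}):

  H_0: rank C_0 − rank ∂_1 = 6 − 5 = 1, and the invariant factors of ∂_1 are all 1, so H_0 ≅ Z.
  H_1: rank ker ∂_1 − rank ∂_2 = (12 − 5) − 7 = 0, and the invariant factors of ∂_2 are all 1, so H_1 ≅ 0.
  H_2: rank ker ∂_2 − rank ∂_3 = (8 − 7) − 0 = 1, and there is no ∂_3, so H_2 ≅ Z.

H_0 ≅ Z,  H_1 = 0,  H_2 ≅ Z.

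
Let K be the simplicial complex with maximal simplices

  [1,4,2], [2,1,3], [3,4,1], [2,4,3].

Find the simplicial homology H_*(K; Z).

We work with the vertex ordering 1 < 2 < 3 < 4. The simplices of K, each written with vertices in increasing order, are:

  0-simplices (4): [1], [2], [3], [4]
  1-simplices (6): [1,2], [1,3], [1,4], [2,3], [2,4], [3,4]
  2-simplices (4): [1,2,3], [1,2,4], [1,3,4], [2,3,4]

so the chain groups are C_0 ≅ Z^4, C_1 ≅ Z^6, C_2 ≅ Z^4.

∂_1: C_1 → C_0 is given by ∂[p,q] = [q] − [p]. For instance
  ∂[1,3] = [3] − [1].
The 4×6 boundary matrix has rank 3 and Smith normal form diag(1,1,1).

∂_2: C_2 → C_1 acts by ∂[p,q,r] = [q,r] − [p,r] + [p,q]. For instance
  ∂[1,3,4] = [3,4] − [1,4] + [1,3],
  ∂[1,2,4] = [2,4] − [1,4] + [1,2].
This gives a 6×4 integer matrix of rank 3; reducing to Smith normal form yields diagonal entries (1,1,1).

Reading off H_k = ker ∂_k / im ∂_{k+1}:

  H_0: rank C_0 − rank ∂_1 = 4 − 3 = 1, and the invariant factors of ∂_1 are all 1, so H_0 ≅ Z.
  H_1: rank ker ∂_1 − rank ∂_2 = (6 − 3) − 3 = 0, and the invariant factors of ∂_2 are all 1, so H_1 ≅ 0.
  H_2: rank ker ∂_2 − rank ∂_3 = (4 − 3) − 0 = 1, and there is no ∂_3, so H_2 ≅ Z.

H_0 ≅ Z,  H_1 = 0,  H_2 ≅ Z.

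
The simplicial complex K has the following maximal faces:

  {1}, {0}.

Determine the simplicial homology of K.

We work with the vertex ordering 0 < 1. The simplices of K, each written with vertices in increasing order, are:

  0-simplices (2): [0], [1]

giving chain groups C_0 ≅ Z^2.

From H_k ≅ ker(∂_k) / im(∂_{k+1}) we obtain:

  H_0: rank C_0 − rank ∂_1 = 2 − 0 = 2, and there is no ∂_1, so H_0 = Z^2.

H_0 = Z^2.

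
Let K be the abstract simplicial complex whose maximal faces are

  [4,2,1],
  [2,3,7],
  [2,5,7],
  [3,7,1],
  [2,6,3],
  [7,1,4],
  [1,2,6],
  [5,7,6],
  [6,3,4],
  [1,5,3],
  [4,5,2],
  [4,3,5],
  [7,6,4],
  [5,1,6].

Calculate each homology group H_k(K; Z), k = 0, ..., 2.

H_0 ≅ Z,  H_1 ≅ Z^2,  H_2 ≅ Z.

Order the vertices as 1 < 2 < 3 < 4 < 5 < 6 < 7. Listing each simplex with vertices in this order, K has dimension 2 with simplices:

  0-simplices (7): [1], [2], [3], [4], [5], [6], [7]
  1-simplices (21): [1,2], [1,3], [1,4], [1,5], [1,6], [1,7], [2,3], [2,4], [2,5], [2,6], [2,7], [3,4], [3,5], [3,6], [3,7], [4,5], [4,6], [4,7], [5,6], [5,7], [6,7]
  2-simplices (14): [1,2,4], [1,2,6], [1,3,5], [1,3,7], [1,4,7], [1,5,6], [2,3,6], [2,3,7], [2,4,5], [2,5,7], [3,4,5], [3,4,6], [4,6,7], [5,6,7]

giving chain groups C_0 ≅ Z^7, C_1 ≅ Z^21, C_2 ≅ Z^14.

∂_1: C_1 → C_0 maps an edge to its endpoints' difference, ∂[p,q] = q − p.
The resulting 7×21 matrix has rank 6, and its Smith normal form has invariant factors (1,1,1,1,1,1).

∂_2: C_2 → C_1 acts by ∂[p,q,r] = [q,r] − [p,r] + [p,q]. For instance
  ∂[2,3,7] = [3,7] − [2,7] + [2,3],
  ∂[2,5,7] = [5,7] − [2,7] + [2,5].
This gives a 21×14 integer matrix of rank 13; reducing to Smith normal form yields diagonal entries (1,1,1,1,1,1,1,1,1,1,1,1,1).

Reading off H_k = ker ∂_k / im ∂_{k+1}:

  H_0: rank C_0 − rank ∂_1 = 7 − 6 = 1, and the invariant factors of ∂_1 are all 1, so H_0 = Z.
  H_1: rank ker ∂_1 − rank ∂_2 = (21 − 6) − 13 = 2, and the invariant factors of ∂_2 are all 1, so H_1 = Z^2.
  H_2: rank ker ∂_2 − rank ∂_3 = (14 − 13) − 0 = 1, and there is no ∂_3, so H_2 = Z.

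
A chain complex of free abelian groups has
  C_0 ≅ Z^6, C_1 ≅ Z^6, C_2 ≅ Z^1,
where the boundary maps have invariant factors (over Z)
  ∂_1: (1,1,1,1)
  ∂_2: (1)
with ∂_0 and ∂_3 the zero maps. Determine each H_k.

H_0 = Z^2,  H_1 = Z,  H_2 = 0.

H_0: b_0 = 6 − 0 − 4 = 2; torsion from ∂_1 factors > 1: none. So H_0 = Z^2.
H_1: b_1 = 6 − 4 − 1 = 1; torsion from ∂_2 factors > 1: none. So H_1 = Z.
H_2: b_2 = 1 − 1 − 0 = 0; torsion from ∂_3 factors > 1: none. So H_2 = 0.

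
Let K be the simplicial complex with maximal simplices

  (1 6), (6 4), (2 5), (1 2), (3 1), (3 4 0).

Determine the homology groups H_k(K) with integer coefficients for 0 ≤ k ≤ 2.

Take the total order 0 < 1 < 2 < 3 < 4 < 5 < 6 on the vertex set. Then K (dimension 2) consists of the simplices:

  0-simplices (7): [0], [1], [2], [3], [4], [5], [6]
  1-simplices (8): [0,3], [0,4], [1,2], [1,3], [1,6], [2,5], [3,4], [4,6]
  2-simplices (1): [0,3,4]

so the chain groups are C_0 ≅ Z^7, C_1 ≅ Z^8, C_2 ≅ Z^1.

The boundary map ∂_1: C_1 → C_0 maps an edge to its endpoints' difference, ∂[p,q] = q − p.
The 7×8 boundary matrix has rank 6 and Smith normal form diag(1,1,1,1,1,1).

The boundary map ∂_2: C_2 → C_1 maps a triangle to the signed sum of its edges. For instance
  ∂[0,3,4] = [3,4] − [0,4] + [0,3].
The 8×1 boundary matrix has rank 1 and Smith normal form diag(1).

From H_k ≅ ker(∂_k) / im(∂_{k+1}) we obtain:

  H_0: rank C_0 − rank ∂_1 = 7 − 6 = 1, and the invariant factors of ∂_1 are all 1, so H_0 ≅ Z.
  H_1: rank ker ∂_1 − rank ∂_2 = (8 − 6) − 1 = 1, and the invariant factors of ∂_2 are all 1, so H_1 ≅ Z.
  H_2: rank ker ∂_2 − rank ∂_3 = (1 − 1) − 0 = 0, and there is no ∂_3, so H_2 ≅ 0.

As a check, the Euler characteristic is 7 − 8 + 1 = 0, which agrees with 1 − 1 + 0 = 0.

H_0 ≅ Z,  H_1 ≅ Z,  H_2 = 0.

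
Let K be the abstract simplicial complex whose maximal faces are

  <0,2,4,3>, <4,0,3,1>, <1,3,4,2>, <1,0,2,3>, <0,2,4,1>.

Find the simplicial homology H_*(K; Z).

Take the total order 0 < 1 < 2 < 3 < 4 on the vertex set. Then K (dimension 3) consists of the simplices:

  0-simplices (5): [0], [1], [2], [3], [4]
  1-simplices (10): [0,1], [0,2], [0,3], [0,4], [1,2], [1,3], [1,4], [2,3], [2,4], [3,4]
  2-simplices (10): [0,1,2], [0,1,3], [0,1,4], [0,2,3], [0,2,4], [0,3,4], [1,2,3], [1,2,4], [1,3,4], [2,3,4]
  3-simplices (5): [0,1,2,3], [0,1,2,4], [0,1,3,4], [0,2,3,4], [1,2,3,4]

so the chain groups are C_0 ≅ Z^5, C_1 ≅ Z^10, C_2 ≅ Z^10, C_3 ≅ Z^5.

Boundary ∂_1: C_1 → C_0 is given by ∂[p,q] = [q] − [p].
This gives a 5×10 integer matrix of rank 4; reducing to Smith normal form yields diagonal entries (1,1,1,1).

Boundary ∂_2: C_2 → C_1 maps a triangle to the signed sum of its edges. For instance
  ∂[1,3,4] = [3,4] − [1,4] + [1,3],
  ∂[0,1,4] = [1,4] − [0,4] + [0,1].
The 10×10 boundary matrix has rank 6 and Smith normal form diag(1,1,1,1,1,1).

Boundary ∂_3: C_3 → C_2 sends each 3-simplex σ to the alternating sum Σ_i (−1)^i (σ with its i-th vertex removed). For instance
  ∂[0,1,3,4] = [1,3,4] − [0,3,4] + [0,1,4] − [0,1,3],
  ∂[0,2,3,4] = [2,3,4] − [0,3,4] + [0,2,4] − [0,2,3].
As a 10×5 matrix over Z this has rank 4, with invariant factors (1,1,1,1).

From H_k ≅ ker(∂_k) / im(∂_{k+1}) we obtain:

  H_0: rank C_0 − rank ∂_1 = 5 − 4 = 1, and the invariant factors of ∂_1 are all 1, so H_0 ≅ Z.
  H_1: rank ker ∂_1 − rank ∂_2 = (10 − 4) − 6 = 0, and the invariant factors of ∂_2 are all 1, so H_1 ≅ 0.
  H_2: rank ker ∂_2 − rank ∂_3 = (10 − 6) − 4 = 0, and the invariant factors of ∂_3 are all 1, so H_2 ≅ 0.
  H_3: rank ker ∂_3 − rank ∂_4 = (5 − 4) − 0 = 1, and there is no ∂_4, so H_3 ≅ Z.

H_0 ≅ Z,  H_1 = 0,  H_2 = 0,  H_3 ≅ Z.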